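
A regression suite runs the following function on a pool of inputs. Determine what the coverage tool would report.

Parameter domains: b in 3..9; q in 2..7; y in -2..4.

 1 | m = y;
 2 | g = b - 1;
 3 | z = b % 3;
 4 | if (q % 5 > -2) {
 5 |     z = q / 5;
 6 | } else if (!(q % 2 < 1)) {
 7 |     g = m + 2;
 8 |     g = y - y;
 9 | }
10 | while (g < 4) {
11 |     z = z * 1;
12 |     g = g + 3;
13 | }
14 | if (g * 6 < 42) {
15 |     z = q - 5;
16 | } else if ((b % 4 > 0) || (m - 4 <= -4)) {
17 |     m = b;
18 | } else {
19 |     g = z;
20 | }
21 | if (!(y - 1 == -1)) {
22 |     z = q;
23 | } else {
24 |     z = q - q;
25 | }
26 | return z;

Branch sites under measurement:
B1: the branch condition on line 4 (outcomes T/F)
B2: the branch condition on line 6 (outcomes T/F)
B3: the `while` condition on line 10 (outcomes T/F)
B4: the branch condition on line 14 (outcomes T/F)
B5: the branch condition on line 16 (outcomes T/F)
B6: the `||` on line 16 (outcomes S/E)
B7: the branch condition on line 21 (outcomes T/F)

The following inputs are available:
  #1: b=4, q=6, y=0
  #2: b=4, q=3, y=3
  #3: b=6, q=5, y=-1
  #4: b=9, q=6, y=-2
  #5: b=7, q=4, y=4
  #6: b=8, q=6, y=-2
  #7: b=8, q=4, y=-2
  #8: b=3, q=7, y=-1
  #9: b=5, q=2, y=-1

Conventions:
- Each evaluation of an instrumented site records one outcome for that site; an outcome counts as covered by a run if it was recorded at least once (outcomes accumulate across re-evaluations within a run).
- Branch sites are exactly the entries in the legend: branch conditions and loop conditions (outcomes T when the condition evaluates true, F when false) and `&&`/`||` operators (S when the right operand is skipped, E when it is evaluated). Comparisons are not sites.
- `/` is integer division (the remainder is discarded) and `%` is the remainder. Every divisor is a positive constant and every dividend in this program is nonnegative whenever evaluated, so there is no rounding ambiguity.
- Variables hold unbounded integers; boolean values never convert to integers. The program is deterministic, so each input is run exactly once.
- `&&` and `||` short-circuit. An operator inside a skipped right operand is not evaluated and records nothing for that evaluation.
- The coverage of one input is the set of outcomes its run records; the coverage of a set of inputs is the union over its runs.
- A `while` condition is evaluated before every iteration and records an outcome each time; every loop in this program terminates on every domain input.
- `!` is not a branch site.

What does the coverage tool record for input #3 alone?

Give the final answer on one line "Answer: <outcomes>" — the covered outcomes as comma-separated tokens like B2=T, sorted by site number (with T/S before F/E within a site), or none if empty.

Running input #3 (b=6, q=5, y=-1), event by event:
  B1->T, B3->F, B4->T, B7->T
as a set, this run covers: B1=T, B3=F, B4=T, B7=T

Answer: B1=T, B3=F, B4=T, B7=T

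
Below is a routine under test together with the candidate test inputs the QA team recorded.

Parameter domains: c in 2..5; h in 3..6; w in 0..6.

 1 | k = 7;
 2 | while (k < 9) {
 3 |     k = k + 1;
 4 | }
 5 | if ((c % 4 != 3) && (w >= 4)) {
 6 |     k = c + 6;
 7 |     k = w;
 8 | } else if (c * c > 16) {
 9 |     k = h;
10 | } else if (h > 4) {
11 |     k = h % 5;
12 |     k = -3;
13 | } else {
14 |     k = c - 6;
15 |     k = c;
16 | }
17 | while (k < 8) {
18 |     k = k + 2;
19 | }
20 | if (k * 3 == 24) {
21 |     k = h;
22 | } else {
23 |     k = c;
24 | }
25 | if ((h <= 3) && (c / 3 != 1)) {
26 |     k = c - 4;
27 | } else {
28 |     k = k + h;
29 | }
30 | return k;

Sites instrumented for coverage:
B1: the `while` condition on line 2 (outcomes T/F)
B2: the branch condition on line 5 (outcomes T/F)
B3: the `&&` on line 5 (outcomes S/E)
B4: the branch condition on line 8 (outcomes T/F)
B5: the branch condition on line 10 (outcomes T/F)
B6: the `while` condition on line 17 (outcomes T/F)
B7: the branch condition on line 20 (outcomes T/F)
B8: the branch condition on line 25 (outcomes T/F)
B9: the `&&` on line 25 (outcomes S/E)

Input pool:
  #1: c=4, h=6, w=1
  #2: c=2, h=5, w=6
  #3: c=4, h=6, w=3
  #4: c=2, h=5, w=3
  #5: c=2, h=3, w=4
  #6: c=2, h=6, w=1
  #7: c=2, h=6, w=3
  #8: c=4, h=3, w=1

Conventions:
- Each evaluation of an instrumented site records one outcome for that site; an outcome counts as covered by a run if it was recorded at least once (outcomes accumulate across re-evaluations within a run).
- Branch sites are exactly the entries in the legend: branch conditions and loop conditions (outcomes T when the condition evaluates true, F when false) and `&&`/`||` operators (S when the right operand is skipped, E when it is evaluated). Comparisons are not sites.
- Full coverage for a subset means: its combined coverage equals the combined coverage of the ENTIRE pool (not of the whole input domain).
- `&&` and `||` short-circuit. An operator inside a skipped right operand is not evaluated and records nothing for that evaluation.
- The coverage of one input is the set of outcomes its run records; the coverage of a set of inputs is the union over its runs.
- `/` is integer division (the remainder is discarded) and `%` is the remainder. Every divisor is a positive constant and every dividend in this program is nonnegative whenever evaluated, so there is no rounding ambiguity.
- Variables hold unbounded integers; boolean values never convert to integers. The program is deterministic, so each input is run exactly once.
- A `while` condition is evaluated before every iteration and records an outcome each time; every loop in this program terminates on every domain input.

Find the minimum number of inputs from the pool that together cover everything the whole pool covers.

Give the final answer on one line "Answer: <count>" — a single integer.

test 1 (c=4, h=6, w=1) fires B1->T, B1->T, B1->F, B3->E, B2->F, B4->F, B5->T, B6->T, B6->T, B6->T, B6->T, B6->T, B6->T, B6->F, ...; hits B1=T, B1=F, B2=F, B3=E, B4=F, B5=T, B6=T, B6=F, B7=F, B8=F, B9=S
test 2 (c=2, h=5, w=6) fires B1->T, B1->T, B1->F, B3->E, B2->T, B6->T, B6->F, B7->T, B9->S, B8->F; hits B1=T, B1=F, B2=T, B3=E, B6=T, B6=F, B7=T, B8=F, B9=S
test 3 (c=4, h=6, w=3) fires B1->T, B1->T, B1->F, B3->E, B2->F, B4->F, B5->T, B6->T, B6->T, B6->T, B6->T, B6->T, B6->T, B6->F, ...; hits B1=T, B1=F, B2=F, B3=E, B4=F, B5=T, B6=T, B6=F, B7=F, B8=F, B9=S
test 4 (c=2, h=5, w=3) fires B1->T, B1->T, B1->F, B3->E, B2->F, B4->F, B5->T, B6->T, B6->T, B6->T, B6->T, B6->T, B6->T, B6->F, ...; hits B1=T, B1=F, B2=F, B3=E, B4=F, B5=T, B6=T, B6=F, B7=F, B8=F, B9=S
test 5 (c=2, h=3, w=4) fires B1->T, B1->T, B1->F, B3->E, B2->T, B6->T, B6->T, B6->F, B7->T, B9->E, B8->T; hits B1=T, B1=F, B2=T, B3=E, B6=T, B6=F, B7=T, B8=T, B9=E
test 6 (c=2, h=6, w=1) fires B1->T, B1->T, B1->F, B3->E, B2->F, B4->F, B5->T, B6->T, B6->T, B6->T, B6->T, B6->T, B6->T, B6->F, ...; hits B1=T, B1=F, B2=F, B3=E, B4=F, B5=T, B6=T, B6=F, B7=F, B8=F, B9=S
test 7 (c=2, h=6, w=3) fires B1->T, B1->T, B1->F, B3->E, B2->F, B4->F, B5->T, B6->T, B6->T, B6->T, B6->T, B6->T, B6->T, B6->F, ...; hits B1=T, B1=F, B2=F, B3=E, B4=F, B5=T, B6=T, B6=F, B7=F, B8=F, B9=S
test 8 (c=4, h=3, w=1) fires B1->T, B1->T, B1->F, B3->E, B2->F, B4->F, B5->F, B6->T, B6->T, B6->F, B7->T, B9->E, B8->F; hits B1=T, B1=F, B2=F, B3=E, B4=F, B5=F, B6=T, B6=F, B7=T, B8=F, B9=E
together the pool reaches 16 outcomes: B1=T, B1=F, B2=T, B2=F, B3=E, B4=F, B5=T, B5=F, B6=T, B6=F, B7=T, B7=F, B8=T, B8=F, B9=S, B9=E
no size-1 subset reaches all 16 outcomes (best union: 11/16)
no size-2 subset reaches all 16 outcomes (best union: 15/16)
the canonical winner is {1, 5, 8}: size 3, full 16-outcome coverage, earliest index list among size-3 covers

Answer: 3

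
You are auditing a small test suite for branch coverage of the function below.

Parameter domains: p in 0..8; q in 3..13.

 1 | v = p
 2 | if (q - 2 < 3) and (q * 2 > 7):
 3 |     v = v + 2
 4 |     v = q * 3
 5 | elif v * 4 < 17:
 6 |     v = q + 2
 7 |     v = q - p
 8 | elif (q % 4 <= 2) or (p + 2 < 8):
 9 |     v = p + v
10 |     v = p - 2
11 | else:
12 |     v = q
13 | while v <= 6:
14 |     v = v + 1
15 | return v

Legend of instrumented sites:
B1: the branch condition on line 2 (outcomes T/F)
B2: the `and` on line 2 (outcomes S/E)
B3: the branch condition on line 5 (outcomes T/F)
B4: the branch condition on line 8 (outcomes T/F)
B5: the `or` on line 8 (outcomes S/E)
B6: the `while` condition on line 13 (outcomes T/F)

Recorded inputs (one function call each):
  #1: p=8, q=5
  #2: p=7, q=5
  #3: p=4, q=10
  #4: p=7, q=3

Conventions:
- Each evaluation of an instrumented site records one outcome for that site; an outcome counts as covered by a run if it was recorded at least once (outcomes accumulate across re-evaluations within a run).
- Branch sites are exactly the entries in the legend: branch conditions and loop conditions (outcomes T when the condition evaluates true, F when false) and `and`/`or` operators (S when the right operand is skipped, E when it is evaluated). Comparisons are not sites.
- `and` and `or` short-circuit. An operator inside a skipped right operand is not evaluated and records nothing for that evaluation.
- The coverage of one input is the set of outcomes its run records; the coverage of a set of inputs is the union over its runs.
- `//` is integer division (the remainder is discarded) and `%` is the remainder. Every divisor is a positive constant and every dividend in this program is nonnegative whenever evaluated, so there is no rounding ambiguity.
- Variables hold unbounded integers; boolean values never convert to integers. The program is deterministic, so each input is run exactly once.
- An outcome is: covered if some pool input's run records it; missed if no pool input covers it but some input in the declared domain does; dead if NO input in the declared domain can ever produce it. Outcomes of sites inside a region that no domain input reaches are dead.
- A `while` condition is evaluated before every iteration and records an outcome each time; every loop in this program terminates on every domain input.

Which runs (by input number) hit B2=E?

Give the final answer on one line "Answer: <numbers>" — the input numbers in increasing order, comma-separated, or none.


input #1 (p=8, q=5): misses B2=E
input #2 (p=7, q=5): misses B2=E
input #3 (p=4, q=10): misses B2=E
input #4 (p=7, q=3): covers B2=E
Answer: 4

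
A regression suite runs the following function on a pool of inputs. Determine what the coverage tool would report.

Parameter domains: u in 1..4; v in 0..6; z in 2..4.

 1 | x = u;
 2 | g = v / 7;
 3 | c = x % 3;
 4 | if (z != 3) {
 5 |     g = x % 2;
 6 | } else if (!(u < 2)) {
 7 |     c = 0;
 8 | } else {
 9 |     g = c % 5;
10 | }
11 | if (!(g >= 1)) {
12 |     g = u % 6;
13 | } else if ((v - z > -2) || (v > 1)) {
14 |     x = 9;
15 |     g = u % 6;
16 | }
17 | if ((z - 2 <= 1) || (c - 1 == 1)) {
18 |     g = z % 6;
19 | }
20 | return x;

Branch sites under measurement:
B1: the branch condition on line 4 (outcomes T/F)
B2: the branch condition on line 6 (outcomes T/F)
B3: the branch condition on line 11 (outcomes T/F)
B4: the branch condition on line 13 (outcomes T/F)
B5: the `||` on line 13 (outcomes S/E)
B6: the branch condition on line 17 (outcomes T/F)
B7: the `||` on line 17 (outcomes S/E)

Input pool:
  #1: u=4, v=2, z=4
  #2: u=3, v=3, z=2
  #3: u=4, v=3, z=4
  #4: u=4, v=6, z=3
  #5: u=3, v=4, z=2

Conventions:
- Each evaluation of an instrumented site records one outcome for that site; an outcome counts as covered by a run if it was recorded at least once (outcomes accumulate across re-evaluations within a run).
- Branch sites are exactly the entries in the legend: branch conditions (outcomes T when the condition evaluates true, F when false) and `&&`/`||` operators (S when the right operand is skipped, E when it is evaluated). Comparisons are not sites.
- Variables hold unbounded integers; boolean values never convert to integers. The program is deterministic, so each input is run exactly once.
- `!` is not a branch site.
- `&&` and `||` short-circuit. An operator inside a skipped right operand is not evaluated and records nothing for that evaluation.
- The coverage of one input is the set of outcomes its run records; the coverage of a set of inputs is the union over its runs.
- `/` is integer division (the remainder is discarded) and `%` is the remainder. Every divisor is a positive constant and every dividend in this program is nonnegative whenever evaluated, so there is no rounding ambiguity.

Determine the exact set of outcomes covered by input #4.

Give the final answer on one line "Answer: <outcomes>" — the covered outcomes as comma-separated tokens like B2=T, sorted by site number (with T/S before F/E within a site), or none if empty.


Event log for input #4 (u=4, v=6, z=3):
  B1->F, B2->T, B3->T, B7->S, B6->T
distinct outcomes covered: B1=F, B2=T, B3=T, B6=T, B7=S
Answer: B1=F, B2=T, B3=T, B6=T, B7=S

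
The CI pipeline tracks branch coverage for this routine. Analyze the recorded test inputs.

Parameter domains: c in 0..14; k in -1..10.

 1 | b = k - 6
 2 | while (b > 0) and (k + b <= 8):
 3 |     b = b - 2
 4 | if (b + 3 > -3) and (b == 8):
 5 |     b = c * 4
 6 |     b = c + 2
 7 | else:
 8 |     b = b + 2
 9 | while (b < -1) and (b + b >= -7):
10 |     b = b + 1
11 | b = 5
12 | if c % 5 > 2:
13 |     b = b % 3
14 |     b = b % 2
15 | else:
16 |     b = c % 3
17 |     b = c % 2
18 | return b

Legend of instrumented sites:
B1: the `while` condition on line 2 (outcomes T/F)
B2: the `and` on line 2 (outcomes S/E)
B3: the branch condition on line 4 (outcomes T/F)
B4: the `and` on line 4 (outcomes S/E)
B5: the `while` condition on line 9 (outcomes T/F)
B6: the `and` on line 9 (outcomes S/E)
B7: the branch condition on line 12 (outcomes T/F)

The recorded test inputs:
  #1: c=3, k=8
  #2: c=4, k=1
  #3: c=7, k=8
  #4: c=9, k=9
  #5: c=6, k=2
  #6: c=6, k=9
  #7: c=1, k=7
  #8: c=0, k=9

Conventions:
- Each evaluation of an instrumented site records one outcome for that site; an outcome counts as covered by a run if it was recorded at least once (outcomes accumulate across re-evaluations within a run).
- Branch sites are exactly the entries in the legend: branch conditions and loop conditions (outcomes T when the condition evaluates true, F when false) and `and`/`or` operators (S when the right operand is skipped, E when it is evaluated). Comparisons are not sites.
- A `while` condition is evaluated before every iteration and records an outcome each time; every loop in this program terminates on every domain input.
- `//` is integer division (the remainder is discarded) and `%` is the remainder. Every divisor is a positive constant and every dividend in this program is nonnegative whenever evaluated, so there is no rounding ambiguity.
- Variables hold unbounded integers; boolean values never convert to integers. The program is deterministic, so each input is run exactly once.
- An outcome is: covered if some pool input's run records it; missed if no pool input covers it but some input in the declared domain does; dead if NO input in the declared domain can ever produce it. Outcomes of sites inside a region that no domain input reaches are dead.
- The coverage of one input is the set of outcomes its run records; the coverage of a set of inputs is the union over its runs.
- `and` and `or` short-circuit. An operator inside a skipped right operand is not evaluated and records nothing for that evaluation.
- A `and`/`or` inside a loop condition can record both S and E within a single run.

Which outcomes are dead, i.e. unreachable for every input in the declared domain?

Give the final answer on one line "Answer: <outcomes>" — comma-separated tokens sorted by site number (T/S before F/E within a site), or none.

running all 180 domain inputs and tallying outcomes:
  B3=T: no domain input ever produces it -> dead
  reachable outcomes have witnesses, e.g. B1=T (e.g. c=0, k=7), B1=F (e.g. c=0, k=-1), B2=S (e.g. c=0, k=-1), B2=E (e.g. c=0, k=7)

Answer: B3=T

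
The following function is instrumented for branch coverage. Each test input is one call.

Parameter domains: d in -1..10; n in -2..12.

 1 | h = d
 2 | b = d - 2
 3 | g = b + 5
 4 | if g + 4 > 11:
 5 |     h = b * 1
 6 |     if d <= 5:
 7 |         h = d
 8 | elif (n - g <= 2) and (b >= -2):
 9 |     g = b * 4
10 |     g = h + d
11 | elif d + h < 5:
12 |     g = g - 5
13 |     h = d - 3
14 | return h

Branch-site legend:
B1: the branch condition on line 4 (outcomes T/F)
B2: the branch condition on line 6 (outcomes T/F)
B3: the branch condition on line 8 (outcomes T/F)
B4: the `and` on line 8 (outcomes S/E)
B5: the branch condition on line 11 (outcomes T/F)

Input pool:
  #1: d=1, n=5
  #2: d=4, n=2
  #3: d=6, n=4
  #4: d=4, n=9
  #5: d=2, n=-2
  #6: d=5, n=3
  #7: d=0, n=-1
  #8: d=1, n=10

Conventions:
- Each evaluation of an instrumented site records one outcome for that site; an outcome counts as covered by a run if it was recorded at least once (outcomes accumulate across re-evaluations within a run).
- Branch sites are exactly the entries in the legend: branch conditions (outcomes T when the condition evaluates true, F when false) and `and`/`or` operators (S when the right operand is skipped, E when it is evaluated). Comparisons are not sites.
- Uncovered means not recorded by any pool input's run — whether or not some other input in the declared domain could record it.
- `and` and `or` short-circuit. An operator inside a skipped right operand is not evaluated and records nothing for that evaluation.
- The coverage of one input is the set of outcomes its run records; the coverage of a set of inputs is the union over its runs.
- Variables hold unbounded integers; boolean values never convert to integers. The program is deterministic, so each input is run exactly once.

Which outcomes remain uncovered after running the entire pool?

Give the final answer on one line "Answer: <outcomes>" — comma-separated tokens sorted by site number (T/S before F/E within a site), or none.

test 1 (d=1, n=5) hits B1=F, B3=T, B4=E
test 2 (d=4, n=2) hits B1=F, B3=T, B4=E
test 3 (d=6, n=4) hits B1=T, B2=F
test 4 (d=4, n=9) hits B1=F, B3=T, B4=E
test 5 (d=2, n=-2) hits B1=F, B3=T, B4=E
test 6 (d=5, n=3) hits B1=T, B2=T
test 7 (d=0, n=-1) hits B1=F, B3=T, B4=E
test 8 (d=1, n=10) hits B1=F, B3=F, B4=S, B5=T
union over the pool: B1=T, B1=F, B2=T, B2=F, B3=T, B3=F, B4=S, B4=E, B5=T
uncovered (1 of 10): B5=F

Answer: B5=F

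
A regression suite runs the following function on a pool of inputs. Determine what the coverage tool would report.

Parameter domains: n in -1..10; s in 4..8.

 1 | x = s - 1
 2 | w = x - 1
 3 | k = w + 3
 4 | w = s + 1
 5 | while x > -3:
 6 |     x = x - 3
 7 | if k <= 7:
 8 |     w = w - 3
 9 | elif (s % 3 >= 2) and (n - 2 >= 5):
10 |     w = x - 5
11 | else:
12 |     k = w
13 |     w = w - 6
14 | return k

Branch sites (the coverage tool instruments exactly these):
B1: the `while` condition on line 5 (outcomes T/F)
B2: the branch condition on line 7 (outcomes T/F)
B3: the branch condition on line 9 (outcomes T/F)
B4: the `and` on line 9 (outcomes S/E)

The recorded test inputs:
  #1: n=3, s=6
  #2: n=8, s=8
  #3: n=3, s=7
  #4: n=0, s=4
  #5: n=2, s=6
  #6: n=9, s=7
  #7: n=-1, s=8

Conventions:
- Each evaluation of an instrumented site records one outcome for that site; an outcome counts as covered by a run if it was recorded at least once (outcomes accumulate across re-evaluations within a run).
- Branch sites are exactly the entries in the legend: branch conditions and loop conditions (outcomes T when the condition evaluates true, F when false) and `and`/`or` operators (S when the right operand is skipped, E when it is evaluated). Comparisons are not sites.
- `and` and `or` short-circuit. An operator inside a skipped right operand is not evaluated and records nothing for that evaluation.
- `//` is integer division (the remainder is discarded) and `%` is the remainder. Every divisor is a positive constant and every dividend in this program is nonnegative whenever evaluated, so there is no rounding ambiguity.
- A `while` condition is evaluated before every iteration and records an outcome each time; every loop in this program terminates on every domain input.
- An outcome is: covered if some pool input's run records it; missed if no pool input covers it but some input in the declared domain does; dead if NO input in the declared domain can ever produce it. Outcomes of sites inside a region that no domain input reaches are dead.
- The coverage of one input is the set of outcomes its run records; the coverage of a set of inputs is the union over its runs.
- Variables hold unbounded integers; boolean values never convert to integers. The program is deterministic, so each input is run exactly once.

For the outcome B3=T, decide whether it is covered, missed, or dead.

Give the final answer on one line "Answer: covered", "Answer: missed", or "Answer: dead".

B3=T is recorded by pool input(s) 2 -> covered

Answer: covered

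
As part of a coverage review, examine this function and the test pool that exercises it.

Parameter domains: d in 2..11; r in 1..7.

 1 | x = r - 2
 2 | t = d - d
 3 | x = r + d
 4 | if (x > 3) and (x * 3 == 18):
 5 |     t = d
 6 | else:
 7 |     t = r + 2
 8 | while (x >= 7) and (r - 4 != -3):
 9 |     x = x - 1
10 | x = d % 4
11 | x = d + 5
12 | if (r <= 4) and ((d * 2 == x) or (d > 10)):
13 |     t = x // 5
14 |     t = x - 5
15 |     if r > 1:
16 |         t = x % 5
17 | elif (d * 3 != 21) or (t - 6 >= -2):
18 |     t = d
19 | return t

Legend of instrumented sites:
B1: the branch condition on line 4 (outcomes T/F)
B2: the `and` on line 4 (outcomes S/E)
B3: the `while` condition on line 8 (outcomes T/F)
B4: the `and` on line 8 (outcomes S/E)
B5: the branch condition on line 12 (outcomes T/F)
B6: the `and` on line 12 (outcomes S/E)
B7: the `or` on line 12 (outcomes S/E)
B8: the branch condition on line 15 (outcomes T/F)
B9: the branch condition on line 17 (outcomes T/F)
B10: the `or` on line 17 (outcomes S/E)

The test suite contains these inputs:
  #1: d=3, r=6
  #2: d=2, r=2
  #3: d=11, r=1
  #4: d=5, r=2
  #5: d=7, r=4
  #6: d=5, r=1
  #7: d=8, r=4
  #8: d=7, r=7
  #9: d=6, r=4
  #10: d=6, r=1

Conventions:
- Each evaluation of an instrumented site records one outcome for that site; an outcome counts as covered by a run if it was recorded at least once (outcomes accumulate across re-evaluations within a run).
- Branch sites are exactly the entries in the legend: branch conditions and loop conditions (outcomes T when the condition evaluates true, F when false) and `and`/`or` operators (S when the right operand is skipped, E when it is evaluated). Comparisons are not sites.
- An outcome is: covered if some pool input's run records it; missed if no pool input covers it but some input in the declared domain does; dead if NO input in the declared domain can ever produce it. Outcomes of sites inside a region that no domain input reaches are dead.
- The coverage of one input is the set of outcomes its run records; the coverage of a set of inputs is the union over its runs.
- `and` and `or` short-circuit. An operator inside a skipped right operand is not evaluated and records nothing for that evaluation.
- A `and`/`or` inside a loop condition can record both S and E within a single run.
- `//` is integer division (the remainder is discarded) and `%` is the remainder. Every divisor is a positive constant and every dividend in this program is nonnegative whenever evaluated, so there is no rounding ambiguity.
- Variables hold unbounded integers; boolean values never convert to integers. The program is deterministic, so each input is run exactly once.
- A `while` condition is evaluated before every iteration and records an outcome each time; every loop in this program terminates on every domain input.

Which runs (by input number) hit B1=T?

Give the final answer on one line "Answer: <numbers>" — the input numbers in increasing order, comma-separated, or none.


input #1 (d=3, r=6): does not produce B1=T
input #2 (d=2, r=2): does not produce B1=T
input #3 (d=11, r=1): does not produce B1=T
input #4 (d=5, r=2): does not produce B1=T
input #5 (d=7, r=4): does not produce B1=T
input #6 (d=5, r=1): produces B1=T
input #7 (d=8, r=4): does not produce B1=T
input #8 (d=7, r=7): does not produce B1=T
input #9 (d=6, r=4): does not produce B1=T
input #10 (d=6, r=1): does not produce B1=T
Answer: 6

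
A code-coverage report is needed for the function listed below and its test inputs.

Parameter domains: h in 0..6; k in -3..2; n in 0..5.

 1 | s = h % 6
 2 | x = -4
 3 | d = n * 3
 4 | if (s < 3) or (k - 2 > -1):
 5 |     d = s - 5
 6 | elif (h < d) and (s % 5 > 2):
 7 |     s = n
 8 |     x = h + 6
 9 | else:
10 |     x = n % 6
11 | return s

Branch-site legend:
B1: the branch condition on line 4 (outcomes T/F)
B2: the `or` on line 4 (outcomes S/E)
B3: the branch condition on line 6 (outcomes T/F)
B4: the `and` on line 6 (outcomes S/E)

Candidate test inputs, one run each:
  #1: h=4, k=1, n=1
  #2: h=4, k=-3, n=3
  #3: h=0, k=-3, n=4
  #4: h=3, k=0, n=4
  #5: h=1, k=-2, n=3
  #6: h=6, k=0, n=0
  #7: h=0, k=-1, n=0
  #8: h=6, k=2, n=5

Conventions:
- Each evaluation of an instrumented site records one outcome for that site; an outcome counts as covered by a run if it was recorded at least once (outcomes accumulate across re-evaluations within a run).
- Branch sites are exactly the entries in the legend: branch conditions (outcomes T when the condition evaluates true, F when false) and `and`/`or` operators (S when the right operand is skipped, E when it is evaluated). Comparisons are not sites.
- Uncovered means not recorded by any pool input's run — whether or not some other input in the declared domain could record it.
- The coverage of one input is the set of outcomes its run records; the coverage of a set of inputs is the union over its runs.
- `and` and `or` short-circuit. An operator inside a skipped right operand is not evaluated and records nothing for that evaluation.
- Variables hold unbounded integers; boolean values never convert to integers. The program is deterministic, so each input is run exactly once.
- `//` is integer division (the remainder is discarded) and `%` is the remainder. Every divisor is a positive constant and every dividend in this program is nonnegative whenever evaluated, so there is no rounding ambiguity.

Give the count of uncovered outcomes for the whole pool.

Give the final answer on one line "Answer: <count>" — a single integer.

input #1 (h=4, k=1, n=1): events B2->E, B1->F, B4->S, B3->F; covers B1=F, B2=E, B3=F, B4=S
input #2 (h=4, k=-3, n=3): events B2->E, B1->F, B4->E, B3->T; covers B1=F, B2=E, B3=T, B4=E
input #3 (h=0, k=-3, n=4): events B2->S, B1->T; covers B1=T, B2=S
input #4 (h=3, k=0, n=4): events B2->E, B1->F, B4->E, B3->T; covers B1=F, B2=E, B3=T, B4=E
input #5 (h=1, k=-2, n=3): events B2->S, B1->T; covers B1=T, B2=S
input #6 (h=6, k=0, n=0): events B2->S, B1->T; covers B1=T, B2=S
input #7 (h=0, k=-1, n=0): events B2->S, B1->T; covers B1=T, B2=S
input #8 (h=6, k=2, n=5): events B2->S, B1->T; covers B1=T, B2=S
union over the pool: B1=T, B1=F, B2=S, B2=E, B3=T, B3=F, B4=S, B4=E
uncovered (0 of 8): none

Answer: 0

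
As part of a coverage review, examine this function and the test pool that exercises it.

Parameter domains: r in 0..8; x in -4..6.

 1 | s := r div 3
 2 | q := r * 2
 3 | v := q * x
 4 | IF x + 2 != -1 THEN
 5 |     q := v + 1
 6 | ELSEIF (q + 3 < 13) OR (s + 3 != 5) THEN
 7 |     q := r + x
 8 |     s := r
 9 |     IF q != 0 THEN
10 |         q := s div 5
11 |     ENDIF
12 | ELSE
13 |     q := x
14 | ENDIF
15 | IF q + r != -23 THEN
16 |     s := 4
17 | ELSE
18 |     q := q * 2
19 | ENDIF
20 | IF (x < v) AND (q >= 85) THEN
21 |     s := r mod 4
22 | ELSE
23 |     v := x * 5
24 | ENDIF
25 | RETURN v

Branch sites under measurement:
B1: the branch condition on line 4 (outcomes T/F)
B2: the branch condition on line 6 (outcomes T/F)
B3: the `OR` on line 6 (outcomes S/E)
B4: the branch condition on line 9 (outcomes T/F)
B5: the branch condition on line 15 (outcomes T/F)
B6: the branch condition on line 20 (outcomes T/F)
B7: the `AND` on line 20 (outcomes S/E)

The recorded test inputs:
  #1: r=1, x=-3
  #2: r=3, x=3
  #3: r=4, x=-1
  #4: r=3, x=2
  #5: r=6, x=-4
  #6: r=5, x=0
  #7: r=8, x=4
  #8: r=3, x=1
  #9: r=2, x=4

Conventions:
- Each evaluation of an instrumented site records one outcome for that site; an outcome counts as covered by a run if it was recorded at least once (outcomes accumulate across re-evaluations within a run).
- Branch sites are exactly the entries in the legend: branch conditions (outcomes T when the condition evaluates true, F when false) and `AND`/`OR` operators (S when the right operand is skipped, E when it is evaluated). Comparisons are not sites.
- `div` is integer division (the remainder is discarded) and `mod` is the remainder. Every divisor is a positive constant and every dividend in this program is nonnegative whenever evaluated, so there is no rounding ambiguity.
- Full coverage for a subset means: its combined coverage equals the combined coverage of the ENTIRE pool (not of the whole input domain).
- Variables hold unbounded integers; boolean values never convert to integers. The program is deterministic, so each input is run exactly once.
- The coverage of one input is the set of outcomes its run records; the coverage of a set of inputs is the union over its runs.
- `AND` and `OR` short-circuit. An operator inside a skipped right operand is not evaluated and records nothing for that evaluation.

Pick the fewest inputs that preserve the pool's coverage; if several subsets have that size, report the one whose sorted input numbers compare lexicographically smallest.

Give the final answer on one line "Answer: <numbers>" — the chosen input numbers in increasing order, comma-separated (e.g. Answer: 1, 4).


input #1 (r=1, x=-3): covers B1=F, B2=T, B3=S, B4=T, B5=T, B6=F, B7=S
input #2 (r=3, x=3): covers B1=T, B5=T, B6=F, B7=E
input #3 (r=4, x=-1): covers B1=T, B5=T, B6=F, B7=S
input #4 (r=3, x=2): covers B1=T, B5=T, B6=F, B7=E
input #5 (r=6, x=-4): covers B1=T, B5=T, B6=F, B7=S
input #6 (r=5, x=0): covers B1=T, B5=T, B6=F, B7=S
input #7 (r=8, x=4): covers B1=T, B5=T, B6=F, B7=E
input #8 (r=3, x=1): covers B1=T, B5=T, B6=F, B7=E
input #9 (r=2, x=4): covers B1=T, B5=T, B6=F, B7=E
together the pool reaches 9 outcomes: B1=T, B1=F, B2=T, B3=S, B4=T, B5=T, B6=F, B7=S, B7=E
checked all size-1 subsets: none covers 9 outcomes (max 7/9)
size 2: inputs {1, 2} cover all 9 outcomes, and no lexicographically smaller subset of this size does
Answer: 1, 2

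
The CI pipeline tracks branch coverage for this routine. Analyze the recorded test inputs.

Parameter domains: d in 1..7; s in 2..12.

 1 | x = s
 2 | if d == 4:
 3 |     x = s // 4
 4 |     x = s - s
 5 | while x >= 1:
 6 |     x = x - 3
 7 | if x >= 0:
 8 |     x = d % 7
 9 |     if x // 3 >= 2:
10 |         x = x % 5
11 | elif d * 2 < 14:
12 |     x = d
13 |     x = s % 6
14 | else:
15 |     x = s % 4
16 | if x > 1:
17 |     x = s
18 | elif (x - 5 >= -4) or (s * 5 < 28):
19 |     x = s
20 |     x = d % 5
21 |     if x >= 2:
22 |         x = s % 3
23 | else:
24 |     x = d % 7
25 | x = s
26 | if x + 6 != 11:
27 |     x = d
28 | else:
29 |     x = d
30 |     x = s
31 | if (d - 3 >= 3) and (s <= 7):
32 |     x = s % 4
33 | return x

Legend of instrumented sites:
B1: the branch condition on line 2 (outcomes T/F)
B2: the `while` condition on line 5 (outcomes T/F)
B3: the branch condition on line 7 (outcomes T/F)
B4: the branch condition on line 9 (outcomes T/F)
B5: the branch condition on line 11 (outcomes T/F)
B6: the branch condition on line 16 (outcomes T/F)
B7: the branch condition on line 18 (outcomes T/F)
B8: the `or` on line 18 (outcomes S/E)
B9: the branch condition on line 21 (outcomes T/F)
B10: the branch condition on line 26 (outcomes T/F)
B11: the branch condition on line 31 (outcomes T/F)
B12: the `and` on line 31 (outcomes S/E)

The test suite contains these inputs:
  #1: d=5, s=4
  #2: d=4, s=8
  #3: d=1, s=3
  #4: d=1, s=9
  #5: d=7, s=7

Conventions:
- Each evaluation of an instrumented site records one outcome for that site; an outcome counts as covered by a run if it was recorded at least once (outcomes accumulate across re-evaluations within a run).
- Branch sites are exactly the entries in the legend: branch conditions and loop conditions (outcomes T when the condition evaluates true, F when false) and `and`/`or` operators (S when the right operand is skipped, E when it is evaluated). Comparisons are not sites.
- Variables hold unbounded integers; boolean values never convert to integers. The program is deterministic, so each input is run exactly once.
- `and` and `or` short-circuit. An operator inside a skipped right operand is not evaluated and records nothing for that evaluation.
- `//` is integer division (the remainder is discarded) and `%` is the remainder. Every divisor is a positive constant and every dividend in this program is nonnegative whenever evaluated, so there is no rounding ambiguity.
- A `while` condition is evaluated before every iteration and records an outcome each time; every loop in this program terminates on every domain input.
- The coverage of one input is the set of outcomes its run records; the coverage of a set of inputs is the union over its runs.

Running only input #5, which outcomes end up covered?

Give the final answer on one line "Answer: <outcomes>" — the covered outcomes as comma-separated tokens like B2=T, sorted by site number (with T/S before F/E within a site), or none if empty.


Event log for input #5 (d=7, s=7):
  B1->F, B2->T, B2->T, B2->T, B2->F, B3->F, B5->F, B6->T, B10->T, B12->E
  B11->T
as a set, this run covers: B1=F, B2=T, B2=F, B3=F, B5=F, B6=T, B10=T, B11=T, B12=E
Answer: B1=F, B2=T, B2=F, B3=F, B5=F, B6=T, B10=T, B11=T, B12=E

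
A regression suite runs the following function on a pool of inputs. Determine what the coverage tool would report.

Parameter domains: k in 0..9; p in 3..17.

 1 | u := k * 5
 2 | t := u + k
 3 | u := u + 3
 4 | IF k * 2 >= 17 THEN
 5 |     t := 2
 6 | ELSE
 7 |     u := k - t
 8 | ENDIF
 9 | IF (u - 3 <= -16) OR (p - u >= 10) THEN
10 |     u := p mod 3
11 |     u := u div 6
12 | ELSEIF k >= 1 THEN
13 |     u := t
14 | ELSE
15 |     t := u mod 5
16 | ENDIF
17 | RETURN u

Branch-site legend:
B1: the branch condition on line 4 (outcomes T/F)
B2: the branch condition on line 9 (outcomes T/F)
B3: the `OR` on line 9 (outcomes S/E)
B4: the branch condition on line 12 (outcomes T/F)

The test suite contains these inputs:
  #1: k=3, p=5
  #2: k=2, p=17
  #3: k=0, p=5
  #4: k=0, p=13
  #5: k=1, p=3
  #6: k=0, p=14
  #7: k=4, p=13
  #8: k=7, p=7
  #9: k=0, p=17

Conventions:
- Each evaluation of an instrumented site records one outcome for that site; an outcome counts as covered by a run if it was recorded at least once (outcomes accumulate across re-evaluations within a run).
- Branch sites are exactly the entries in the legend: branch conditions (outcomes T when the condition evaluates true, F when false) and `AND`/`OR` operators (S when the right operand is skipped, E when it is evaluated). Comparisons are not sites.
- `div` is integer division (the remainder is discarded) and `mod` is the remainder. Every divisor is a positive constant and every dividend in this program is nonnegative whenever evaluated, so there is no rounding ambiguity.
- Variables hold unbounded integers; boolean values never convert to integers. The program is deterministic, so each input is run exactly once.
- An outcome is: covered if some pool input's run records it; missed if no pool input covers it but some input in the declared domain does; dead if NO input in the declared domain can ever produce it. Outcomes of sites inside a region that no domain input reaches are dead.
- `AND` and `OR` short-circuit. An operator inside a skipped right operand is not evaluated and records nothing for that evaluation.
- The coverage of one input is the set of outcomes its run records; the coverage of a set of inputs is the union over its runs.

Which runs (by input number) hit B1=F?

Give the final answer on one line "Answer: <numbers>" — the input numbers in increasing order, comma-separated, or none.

input #1 (k=3, p=5): hits B1=F
input #2 (k=2, p=17): hits B1=F
input #3 (k=0, p=5): hits B1=F
input #4 (k=0, p=13): hits B1=F
input #5 (k=1, p=3): hits B1=F
input #6 (k=0, p=14): hits B1=F
input #7 (k=4, p=13): hits B1=F
input #8 (k=7, p=7): hits B1=F
input #9 (k=0, p=17): hits B1=F

Answer: 1, 2, 3, 4, 5, 6, 7, 8, 9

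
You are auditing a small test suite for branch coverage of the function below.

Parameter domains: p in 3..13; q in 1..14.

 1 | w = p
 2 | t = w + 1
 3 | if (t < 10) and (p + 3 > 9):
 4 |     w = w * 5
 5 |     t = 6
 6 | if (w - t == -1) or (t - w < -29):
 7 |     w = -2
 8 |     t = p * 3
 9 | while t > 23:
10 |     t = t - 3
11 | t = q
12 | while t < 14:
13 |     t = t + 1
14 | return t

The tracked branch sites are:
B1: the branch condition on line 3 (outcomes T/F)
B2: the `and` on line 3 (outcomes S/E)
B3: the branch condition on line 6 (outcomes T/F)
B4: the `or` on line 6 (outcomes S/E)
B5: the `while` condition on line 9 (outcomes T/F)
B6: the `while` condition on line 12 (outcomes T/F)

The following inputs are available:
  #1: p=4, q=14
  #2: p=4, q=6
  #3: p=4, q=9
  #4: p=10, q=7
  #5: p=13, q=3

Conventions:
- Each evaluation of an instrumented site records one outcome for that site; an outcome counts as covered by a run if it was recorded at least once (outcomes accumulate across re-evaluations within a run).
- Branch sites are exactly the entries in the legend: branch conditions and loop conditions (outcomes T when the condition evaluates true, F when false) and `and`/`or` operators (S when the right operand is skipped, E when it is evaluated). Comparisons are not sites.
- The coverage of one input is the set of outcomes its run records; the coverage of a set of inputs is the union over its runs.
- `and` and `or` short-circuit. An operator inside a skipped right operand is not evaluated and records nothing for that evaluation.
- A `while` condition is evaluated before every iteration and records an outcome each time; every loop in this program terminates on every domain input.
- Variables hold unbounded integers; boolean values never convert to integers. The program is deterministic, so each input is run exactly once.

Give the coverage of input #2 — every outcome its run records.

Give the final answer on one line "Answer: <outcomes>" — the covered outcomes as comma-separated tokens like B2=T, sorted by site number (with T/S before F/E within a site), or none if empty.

Simulating input #2 (p=4, q=6) step by step:
  B2->E, B1->F, B4->S, B3->T, B5->F, B6->T, B6->T, B6->T, B6->T, B6->T
  B6->T, B6->T, B6->T, B6->F
collecting distinct outcomes: B1=F, B2=E, B3=T, B4=S, B5=F, B6=T, B6=F

Answer: B1=F, B2=E, B3=T, B4=S, B5=F, B6=T, B6=F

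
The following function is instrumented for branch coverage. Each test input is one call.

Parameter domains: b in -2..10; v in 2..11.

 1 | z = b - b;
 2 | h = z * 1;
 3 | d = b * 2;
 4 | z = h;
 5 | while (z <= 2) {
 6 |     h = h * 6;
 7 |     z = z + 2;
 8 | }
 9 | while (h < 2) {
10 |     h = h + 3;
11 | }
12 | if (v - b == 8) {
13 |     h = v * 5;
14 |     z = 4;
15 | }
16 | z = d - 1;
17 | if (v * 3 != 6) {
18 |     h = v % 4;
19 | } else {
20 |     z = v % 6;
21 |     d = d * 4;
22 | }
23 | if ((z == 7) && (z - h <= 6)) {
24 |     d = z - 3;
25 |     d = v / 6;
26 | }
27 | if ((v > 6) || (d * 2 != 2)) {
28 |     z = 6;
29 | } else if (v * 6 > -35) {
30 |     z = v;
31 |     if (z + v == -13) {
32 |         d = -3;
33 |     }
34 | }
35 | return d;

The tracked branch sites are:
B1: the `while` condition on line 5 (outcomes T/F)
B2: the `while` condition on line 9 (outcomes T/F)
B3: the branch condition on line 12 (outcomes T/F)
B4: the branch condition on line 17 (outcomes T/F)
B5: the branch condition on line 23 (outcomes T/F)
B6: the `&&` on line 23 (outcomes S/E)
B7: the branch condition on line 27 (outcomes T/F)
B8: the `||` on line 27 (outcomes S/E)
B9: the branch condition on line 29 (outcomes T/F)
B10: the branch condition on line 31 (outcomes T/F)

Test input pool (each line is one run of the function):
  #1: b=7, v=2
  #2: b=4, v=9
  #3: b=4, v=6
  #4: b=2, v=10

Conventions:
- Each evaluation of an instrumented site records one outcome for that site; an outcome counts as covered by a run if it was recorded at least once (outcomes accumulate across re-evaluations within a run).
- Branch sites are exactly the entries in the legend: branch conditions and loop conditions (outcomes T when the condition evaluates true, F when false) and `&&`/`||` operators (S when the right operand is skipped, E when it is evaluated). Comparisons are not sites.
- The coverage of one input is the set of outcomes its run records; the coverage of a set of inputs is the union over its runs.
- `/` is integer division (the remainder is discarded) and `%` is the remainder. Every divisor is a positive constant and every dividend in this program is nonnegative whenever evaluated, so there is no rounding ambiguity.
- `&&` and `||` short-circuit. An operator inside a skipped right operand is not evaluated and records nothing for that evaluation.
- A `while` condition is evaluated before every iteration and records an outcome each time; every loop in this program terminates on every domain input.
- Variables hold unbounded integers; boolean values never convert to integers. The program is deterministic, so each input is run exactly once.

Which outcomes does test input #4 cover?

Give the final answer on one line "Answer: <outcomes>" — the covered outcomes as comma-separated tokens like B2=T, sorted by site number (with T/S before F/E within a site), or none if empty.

Running input #4 (b=2, v=10), event by event:
  B1->T, B1->T, B1->F, B2->T, B2->F, B3->T, B4->T, B6->S, B5->F, B8->S
  B7->T
collecting distinct outcomes: B1=T, B1=F, B2=T, B2=F, B3=T, B4=T, B5=F, B6=S, B7=T, B8=S

Answer: B1=T, B1=F, B2=T, B2=F, B3=T, B4=T, B5=F, B6=S, B7=T, B8=S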